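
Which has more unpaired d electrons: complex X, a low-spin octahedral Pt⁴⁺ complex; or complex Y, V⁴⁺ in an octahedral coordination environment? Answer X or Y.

Y

X: Pt⁴⁺: group 10, so d-count = 10 − 4 = 6; t₂g⁶ eg⁰ → 0 unpaired.
Y: V sits in group 5; removing 4 electrons leaves V⁴⁺ with 5 − 4 = 1 d electrons; t₂g¹ eg⁰ → 1 unpaired.
So Y has more unpaired electrons.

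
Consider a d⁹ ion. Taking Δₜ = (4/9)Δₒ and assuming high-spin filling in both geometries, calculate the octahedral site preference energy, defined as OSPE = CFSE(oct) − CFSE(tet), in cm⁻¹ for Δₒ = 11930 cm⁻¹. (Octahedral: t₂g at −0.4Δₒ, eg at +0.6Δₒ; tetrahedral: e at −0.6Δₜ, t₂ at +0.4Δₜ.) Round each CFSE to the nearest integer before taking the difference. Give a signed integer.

-5037

Octahedral (high-spin): t2g^6 e_g^3, CFSE = 6(−0.4) + 3(+0.6) = -0.6Δₒ = -0.6 × 11930 = -7158 cm⁻¹.
Tetrahedral: e^4 t2^5, CFSE = 4(−0.6) + 5(+0.4) = -0.4Δₜ = -0.4 × (4/9) × 11930 = -2121 cm⁻¹.
Subtracting, OSPE = -7158 − (-2121) = -5037 cm⁻¹.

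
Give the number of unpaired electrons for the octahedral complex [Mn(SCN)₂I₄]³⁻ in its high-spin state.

Ligand charges: 2×(-1) from SCN⁻ and 4×(-1) from I⁻ sum to -6; with overall charge -3, Mn is +3.
Mn is in group 7, so Mn³⁺ is d⁴ (7 − 3 = 4).
Configuration: t₂g³ eg¹, giving 4 unpaired electrons.

4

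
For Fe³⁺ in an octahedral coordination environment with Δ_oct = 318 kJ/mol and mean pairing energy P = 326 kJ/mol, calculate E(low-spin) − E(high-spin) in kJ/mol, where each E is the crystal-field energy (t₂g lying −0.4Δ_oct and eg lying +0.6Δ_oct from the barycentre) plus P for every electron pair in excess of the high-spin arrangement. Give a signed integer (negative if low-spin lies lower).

16

Fe sits in group 8; removing 3 electrons leaves Fe³⁺ with 8 − 3 = 5 d electrons.
In the high-spin limit (t₂g³ eg²) the orbital term is 0.0Δ_oct = 0 kJ/mol, with no excess pairing.
Low-spin: t₂g⁵ eg⁰, orbital CFSE = -2.0Δ_oct = -636 kJ/mol; plus 2 excess pairs × P = +652 kJ/mol; total 16 kJ/mol.
The difference is 16 − (0) = 16 kJ/mol, so high-spin lies lower.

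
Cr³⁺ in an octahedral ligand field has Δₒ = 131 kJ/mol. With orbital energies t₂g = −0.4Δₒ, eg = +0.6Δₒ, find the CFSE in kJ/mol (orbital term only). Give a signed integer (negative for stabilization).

-157

Cr³⁺: group 6, so d-count = 6 − 3 = 3.
The d³ electrons fill as t₂g³ eg⁰.
Orbital CFSE = 3(-0.4) + 0(0.6) = -1.2Δₒ = -1.2 × 131 = -157 kJ/mol.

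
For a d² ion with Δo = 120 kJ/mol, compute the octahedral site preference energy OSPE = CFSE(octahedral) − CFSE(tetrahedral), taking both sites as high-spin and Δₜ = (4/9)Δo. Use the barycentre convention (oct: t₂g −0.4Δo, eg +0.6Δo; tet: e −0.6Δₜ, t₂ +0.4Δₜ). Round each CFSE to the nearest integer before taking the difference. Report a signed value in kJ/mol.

Octahedral (high-spin): t₂g² eg⁰, CFSE = 2(−0.4) + 0(+0.6) = -0.8Δo = -0.8 × 120 = -96 kJ/mol.
Tetrahedral e² t₂⁰ gives -1.2Δₜ = -1.2 × (4/9) × 120 = -64 kJ/mol.
Subtracting, OSPE = -96 − (-64) = -32 kJ/mol.

-32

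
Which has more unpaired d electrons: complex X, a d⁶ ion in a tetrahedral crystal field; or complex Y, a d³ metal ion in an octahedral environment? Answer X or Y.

X

X: With tetrahedral geometry the complex is necessarily high-spin; e³ t₂³ → 4 unpaired.
Y: t₂g³ eg⁰ → 3 unpaired.
So X has more unpaired electrons.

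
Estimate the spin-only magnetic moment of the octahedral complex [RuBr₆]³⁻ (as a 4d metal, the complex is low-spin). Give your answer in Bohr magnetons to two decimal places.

1.73 Bohr magnetons

Each Br⁻ contributes -1; 6 × (-1) = -6. With overall charge -3, Ru is in the +3 oxidation state.
Ru is in group 8, so Ru³⁺ is d⁵ (8 − 3 = 5).
Configuration: t2g^5 e_g^0 → 1 unpaired electron.
μ(spin-only) = √[1(1+2)] = √3 ≈ 1.73 Bohr magnetons.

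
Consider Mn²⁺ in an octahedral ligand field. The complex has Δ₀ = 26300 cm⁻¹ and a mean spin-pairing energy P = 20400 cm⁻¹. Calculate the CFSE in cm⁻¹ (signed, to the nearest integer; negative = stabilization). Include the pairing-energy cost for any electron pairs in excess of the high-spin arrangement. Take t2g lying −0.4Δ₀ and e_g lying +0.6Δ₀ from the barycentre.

Mn is in group 7, so Mn²⁺ is d⁵ (7 − 2 = 5).
With Δ₀ > P the complex is low-spin.
That gives t2g^5 e_g^0.
Orbital CFSE = -2.0Δ₀ = -2.0 × 26300 = -52600 cm⁻¹.
Excess pairs vs high-spin: 2 − 0 = 2; pairing cost = +40800 cm⁻¹.
Net CFSE = -52600 + 40800 = -11800 cm⁻¹.

-11800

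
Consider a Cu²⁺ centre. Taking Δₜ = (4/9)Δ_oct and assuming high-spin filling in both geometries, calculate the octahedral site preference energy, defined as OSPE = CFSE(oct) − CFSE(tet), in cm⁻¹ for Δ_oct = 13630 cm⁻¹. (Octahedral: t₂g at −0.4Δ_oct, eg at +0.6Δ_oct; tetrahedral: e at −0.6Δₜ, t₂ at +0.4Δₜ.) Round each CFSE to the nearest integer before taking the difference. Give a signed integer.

Cu sits in group 11; removing 2 electrons leaves Cu²⁺ with 11 − 2 = 9 d electrons.
In an octahedral site d⁹ (HS) is t₂g⁶ eg³, giving CFSE(oct) = -0.6Δ_oct = -8178 cm⁻¹.
Tetrahedral e⁴ t₂⁵ gives -0.4Δₜ = -0.4 × (4/9) × 13630 = -2423 cm⁻¹.
OSPE = -8178 − (-2423) = -5755 cm⁻¹.

-5755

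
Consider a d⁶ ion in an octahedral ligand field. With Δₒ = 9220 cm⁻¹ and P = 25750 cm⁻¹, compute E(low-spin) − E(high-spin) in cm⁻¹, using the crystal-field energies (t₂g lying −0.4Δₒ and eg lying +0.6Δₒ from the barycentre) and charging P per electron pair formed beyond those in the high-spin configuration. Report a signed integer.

33060

High-spin d⁶ fills as t₂g⁴ eg² with CFSE 4(−0.4) + 2(+0.6) = -0.4Δₒ = -3688 cm⁻¹.
Low-spin: t₂g⁶ eg⁰, orbital CFSE = -2.4Δₒ = -22128 cm⁻¹; plus 2 excess pairs × P = +51500 cm⁻¹; total 29372 cm⁻¹.
The difference is 29372 − (-3688) = 33060 cm⁻¹, so high-spin lies lower.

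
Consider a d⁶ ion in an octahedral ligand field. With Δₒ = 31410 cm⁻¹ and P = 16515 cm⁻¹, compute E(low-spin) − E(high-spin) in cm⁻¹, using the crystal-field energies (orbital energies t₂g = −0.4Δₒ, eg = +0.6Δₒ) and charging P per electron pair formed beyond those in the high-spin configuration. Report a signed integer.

High-spin d⁶ fills as t₂g⁴ eg² with CFSE 4(−0.4) + 2(+0.6) = -0.4Δₒ = -12564 cm⁻¹.
Low-spin: t₂g⁶ eg⁰, orbital CFSE = -2.4Δₒ = -75384 cm⁻¹; plus 2 excess pairs × P = +33030 cm⁻¹; total -42354 cm⁻¹.
The difference is -42354 − (-12564) = -29790 cm⁻¹, so low-spin lies lower.

-29790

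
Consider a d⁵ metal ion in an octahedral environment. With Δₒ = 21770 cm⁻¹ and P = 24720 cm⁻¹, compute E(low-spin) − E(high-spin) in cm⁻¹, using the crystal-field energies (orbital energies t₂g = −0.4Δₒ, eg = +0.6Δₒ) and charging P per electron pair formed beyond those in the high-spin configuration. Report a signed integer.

High-spin: t₂g³ eg², CFSE = 0.0Δₒ = 0 cm⁻¹.
Low-spin: t₂g⁵ eg⁰, orbital CFSE = -2.0Δₒ = -43540 cm⁻¹; plus 2 excess pairs × P = +49440 cm⁻¹; total 5900 cm⁻¹.
The difference is 5900 − (0) = 5900 cm⁻¹, so high-spin lies lower.

5900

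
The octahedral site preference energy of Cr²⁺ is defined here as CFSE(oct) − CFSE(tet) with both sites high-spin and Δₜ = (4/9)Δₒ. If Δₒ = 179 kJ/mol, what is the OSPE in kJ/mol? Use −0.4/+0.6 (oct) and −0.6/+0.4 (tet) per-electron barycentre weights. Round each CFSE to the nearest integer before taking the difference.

-75

Cr sits in group 6; removing 2 electrons leaves Cr²⁺ with 6 − 2 = 4 d electrons.
Octahedral (high-spin): t2g^3 e_g^1, CFSE = 3(−0.4) + 1(+0.6) = -0.6Δₒ = -0.6 × 179 = -107 kJ/mol.
In a tetrahedral site the filling is e^2 t2^2: CFSE(tet) = -0.4Δₜ = -0.4 × (4/9)(179) = -32 kJ/mol.
OSPE = CFSE(oct) − CFSE(tet) = -107 − (-32) = -75 kJ/mol.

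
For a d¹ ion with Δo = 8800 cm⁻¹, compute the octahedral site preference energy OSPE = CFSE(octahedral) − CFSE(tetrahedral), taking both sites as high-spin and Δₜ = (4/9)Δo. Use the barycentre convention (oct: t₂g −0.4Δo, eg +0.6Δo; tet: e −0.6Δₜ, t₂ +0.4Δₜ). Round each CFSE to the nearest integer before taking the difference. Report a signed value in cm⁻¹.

Octahedral (high-spin): t₂g¹ eg⁰, CFSE = 1(−0.4) + 0(+0.6) = -0.4Δo = -0.4 × 8800 = -3520 cm⁻¹.
Tetrahedral e¹ t₂⁰ gives -0.6Δₜ = -0.6 × (4/9) × 8800 = -2347 cm⁻¹.
OSPE = CFSE(oct) − CFSE(tet) = -3520 − (-2347) = -1173 cm⁻¹.

-1173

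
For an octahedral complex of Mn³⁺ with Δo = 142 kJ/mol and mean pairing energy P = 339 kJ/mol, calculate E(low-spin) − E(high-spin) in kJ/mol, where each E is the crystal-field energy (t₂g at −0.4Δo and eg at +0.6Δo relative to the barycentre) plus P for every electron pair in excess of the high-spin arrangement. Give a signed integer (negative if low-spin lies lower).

Mn is in group 7, so Mn³⁺ is d⁴ (7 − 3 = 4).
High-spin d⁴ fills as t₂g³ eg¹ with CFSE 3(−0.4) + 1(+0.6) = -0.6Δo = -85 kJ/mol.
Low-spin t₂g⁴ eg⁰ gives -1.6Δo = -227 kJ/mol, but forming 1 extra pair costs 1P = 339 kJ/mol, so E(LS) = -227 + 339 = 112 kJ/mol.
E(LS) − E(HS) = 112 − (-85) = 197 kJ/mol.

197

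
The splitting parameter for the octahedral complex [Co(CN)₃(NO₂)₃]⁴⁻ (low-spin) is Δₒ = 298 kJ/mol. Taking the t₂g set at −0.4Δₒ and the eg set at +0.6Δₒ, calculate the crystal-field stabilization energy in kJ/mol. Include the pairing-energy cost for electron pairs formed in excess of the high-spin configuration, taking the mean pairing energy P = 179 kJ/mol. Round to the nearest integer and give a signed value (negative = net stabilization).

Ligand charges: 3×(-1) from CN⁻ and 3×(-1) from NO₂⁻ sum to -6; with overall charge -4, Co is +2.
Co²⁺: group 9, so d-count = 9 − 2 = 7.
The d⁷ electrons fill as t₂g⁶ eg¹.
CFSE(orbital) = 6×(-0.4Δₒ) + 1×(0.6Δₒ) = -1.8Δₒ; with Δₒ = 298 kJ/mol that is -536 kJ/mol.
High-spin d⁷ would be t₂g⁵ eg² with 2 pairs; low-spin has 3, so 1 excess pair costs +1P = +179 kJ/mol.
Overall CFSE = -536 + 179 = -357 kJ/mol.

-357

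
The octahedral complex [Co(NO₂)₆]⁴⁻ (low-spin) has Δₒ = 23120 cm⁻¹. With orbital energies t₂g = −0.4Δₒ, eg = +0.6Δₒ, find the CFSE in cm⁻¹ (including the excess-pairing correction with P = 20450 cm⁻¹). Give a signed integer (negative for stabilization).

Each NO₂⁻ contributes -1; 6 × (-1) = -6. With overall charge -4, Co is in the +2 oxidation state.
Group 9 minus oxidation state +2 gives a d⁷ configuration for Co²⁺.
Electron filling gives t₂g⁶ eg¹.
CFSE(orbital) = 6×(-0.4Δₒ) + 1×(0.6Δₒ) = -1.8Δₒ; with Δₒ = 23120 cm⁻¹ that is -41616 cm⁻¹.
Pairing penalty: 3 pairs vs 2 in the high-spin reference → 1 extra × P = 20450 cm⁻¹.
Net CFSE = -41616 + 20450 = -21166 cm⁻¹.

-21166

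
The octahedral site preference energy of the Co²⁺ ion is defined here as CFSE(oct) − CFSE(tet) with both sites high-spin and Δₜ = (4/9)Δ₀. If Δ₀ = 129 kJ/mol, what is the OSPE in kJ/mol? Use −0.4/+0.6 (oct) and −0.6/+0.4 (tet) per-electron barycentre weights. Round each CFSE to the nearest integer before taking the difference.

Co²⁺: group 9, so d-count = 9 − 2 = 7.
In an octahedral site d⁷ (HS) is t₂g⁵ eg², giving CFSE(oct) = -0.8Δ₀ = -103 kJ/mol.
Tetrahedral: e⁴ t₂³, CFSE = 4(−0.6) + 3(+0.4) = -1.2Δₜ = -1.2 × (4/9) × 129 = -69 kJ/mol.
Subtracting, OSPE = -103 − (-69) = -34 kJ/mol.

-34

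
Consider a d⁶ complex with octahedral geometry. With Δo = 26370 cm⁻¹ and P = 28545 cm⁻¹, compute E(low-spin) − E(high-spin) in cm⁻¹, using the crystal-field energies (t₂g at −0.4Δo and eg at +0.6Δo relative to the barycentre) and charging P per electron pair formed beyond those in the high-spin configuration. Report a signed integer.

High-spin: t₂g⁴ eg², CFSE = -0.4Δo = -10548 cm⁻¹.
For low-spin the configuration is t₂g⁶ eg⁰: orbital energy -2.4 × 26370 = -63288 cm⁻¹, and 2 additional pairs relative to high-spin add 57090 cm⁻¹, giving -6198 cm⁻¹.
The difference is -6198 − (-10548) = 4350 cm⁻¹, so high-spin lies lower.

4350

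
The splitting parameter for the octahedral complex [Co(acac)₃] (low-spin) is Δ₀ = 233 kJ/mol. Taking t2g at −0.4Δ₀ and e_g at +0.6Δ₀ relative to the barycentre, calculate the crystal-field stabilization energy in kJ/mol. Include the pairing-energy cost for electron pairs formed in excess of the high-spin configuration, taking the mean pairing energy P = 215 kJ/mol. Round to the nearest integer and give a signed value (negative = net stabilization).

-129

Each acac⁻ contributes -1; 3 × (-1) = -3. With overall charge +0, Co is in the +3 oxidation state.
Co is in group 9, so Co³⁺ is d⁶ (9 − 3 = 6).
Configuration: t2g^6 e_g^0.
Orbital CFSE = 6(-0.4) + 0(0.6) = -2.4Δ₀ = -2.4 × 233 = -559 kJ/mol.
Relative to high-spin t2g^4 e_g^2 (1 paired), the low-spin configuration has 2 additional pairs, contributing +2 × 215 = +430 kJ/mol.
Overall CFSE = -559 + 430 = -129 kJ/mol.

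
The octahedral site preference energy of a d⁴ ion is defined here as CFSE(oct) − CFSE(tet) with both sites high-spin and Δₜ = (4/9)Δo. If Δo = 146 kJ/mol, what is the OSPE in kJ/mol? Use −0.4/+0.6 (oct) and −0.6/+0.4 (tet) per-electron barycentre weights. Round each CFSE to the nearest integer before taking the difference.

Octahedral high-spin t₂g³ eg¹: CFSE = -0.6 × 146 = -88 kJ/mol.
Tetrahedral: e² t₂², CFSE = 2(−0.6) + 2(+0.4) = -0.4Δₜ = -0.4 × (4/9) × 146 = -26 kJ/mol.
Subtracting, OSPE = -88 − (-26) = -62 kJ/mol.

-62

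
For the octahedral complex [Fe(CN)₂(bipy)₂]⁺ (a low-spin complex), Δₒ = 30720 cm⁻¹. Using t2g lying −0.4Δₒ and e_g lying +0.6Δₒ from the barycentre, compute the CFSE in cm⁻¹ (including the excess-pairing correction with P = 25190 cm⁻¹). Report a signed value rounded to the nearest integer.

Ligand charges: 2×(-1) from CN⁻ and 2×(+0) from bipy sum to -2; with overall charge +1, Fe is +3.
Fe is in group 8, so Fe³⁺ is d⁵ (8 − 3 = 5).
Configuration: t2g^5 e_g^0.
The orbital stabilization is -2.0Δₒ = -2.0 × 30720 = -61440 cm⁻¹.
Pairing penalty: 2 pairs vs 0 in the high-spin reference → 2 extra × P = 50380 cm⁻¹.
Combining: -61440 + 50380 = -11060 cm⁻¹.

-11060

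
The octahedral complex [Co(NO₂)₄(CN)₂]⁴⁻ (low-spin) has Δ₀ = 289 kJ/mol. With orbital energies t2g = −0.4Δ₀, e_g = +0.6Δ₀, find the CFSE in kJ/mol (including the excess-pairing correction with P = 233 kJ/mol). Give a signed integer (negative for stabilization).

Ligand charges: 4×(-1) from NO₂⁻ and 2×(-1) from CN⁻ sum to -6; with overall charge -4, Co is +2.
Co is in group 9, so Co²⁺ is d⁷ (9 − 2 = 7).
Configuration: t2g^6 e_g^1.
Orbital CFSE = 6(-0.4) + 1(0.6) = -1.8Δ₀ = -1.8 × 289 = -520 kJ/mol.
Pairing penalty: 3 pairs vs 2 in the high-spin reference → 1 extra × P = 233 kJ/mol.
Overall CFSE = -520 + 233 = -287 kJ/mol.

-287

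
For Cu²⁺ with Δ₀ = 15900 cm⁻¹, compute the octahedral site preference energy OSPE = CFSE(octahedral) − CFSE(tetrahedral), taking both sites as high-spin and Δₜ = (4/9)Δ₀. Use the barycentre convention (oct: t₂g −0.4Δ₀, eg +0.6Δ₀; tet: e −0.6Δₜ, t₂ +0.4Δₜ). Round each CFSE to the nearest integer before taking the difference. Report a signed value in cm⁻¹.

-6713

Cu is in group 11, so Cu²⁺ is d⁹ (11 − 2 = 9).
Octahedral high-spin t₂g⁶ eg³: CFSE = -0.6 × 15900 = -9540 cm⁻¹.
In a tetrahedral site the filling is e⁴ t₂⁵: CFSE(tet) = -0.4Δₜ = -0.4 × (4/9)(15900) = -2827 cm⁻¹.
Subtracting, OSPE = -9540 − (-2827) = -6713 cm⁻¹.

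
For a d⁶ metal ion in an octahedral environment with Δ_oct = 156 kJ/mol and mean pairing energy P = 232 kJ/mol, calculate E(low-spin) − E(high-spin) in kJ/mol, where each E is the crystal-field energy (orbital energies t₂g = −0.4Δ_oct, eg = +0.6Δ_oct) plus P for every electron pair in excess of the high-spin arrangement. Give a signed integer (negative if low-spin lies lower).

High-spin: t₂g⁴ eg², CFSE = -0.4Δ_oct = -62 kJ/mol.
For low-spin the configuration is t₂g⁶ eg⁰: orbital energy -2.4 × 156 = -374 kJ/mol, and 2 additional pairs relative to high-spin add 464 kJ/mol, giving 90 kJ/mol.
The difference is 90 − (-62) = 152 kJ/mol, so high-spin lies lower.

152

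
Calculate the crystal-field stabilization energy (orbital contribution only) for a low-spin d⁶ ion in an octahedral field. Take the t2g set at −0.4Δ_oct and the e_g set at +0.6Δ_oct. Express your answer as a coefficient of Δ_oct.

Configuration: t2g^6 e_g^0.
CFSE = 6(-0.4Δ_oct) + 0(0.6Δ_oct) = -2.4Δ_oct + 0.0Δ_oct = -2.4Δ_oct.

-2.4 Δ_oct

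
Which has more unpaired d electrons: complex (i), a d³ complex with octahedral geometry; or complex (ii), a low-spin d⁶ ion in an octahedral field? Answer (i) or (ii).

(i): For octahedral d³ the high- and low-spin configurations coincide; t2g^3 e_g^0 → 3 unpaired.
(ii): t2g^6 e_g^0 → 0 unpaired.
So (i) has more unpaired electrons.

(i)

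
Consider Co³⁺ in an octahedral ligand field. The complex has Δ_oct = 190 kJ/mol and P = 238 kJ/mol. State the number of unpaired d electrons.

Group 9 minus oxidation state +3 gives a d⁶ configuration for Co³⁺.
With Δ_oct < P the complex is high-spin.
Configuration: t₂g⁴ eg².
Unpaired electrons: 4.

4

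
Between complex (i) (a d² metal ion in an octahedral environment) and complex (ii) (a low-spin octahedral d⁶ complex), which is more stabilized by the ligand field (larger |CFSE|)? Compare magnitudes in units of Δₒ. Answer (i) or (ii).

(i): For octahedral d² the high- and low-spin configurations coincide; t₂g² eg⁰, CFSE = -0.8Δₒ.
(ii): t₂g⁶ eg⁰, CFSE = -2.4Δₒ.
So (ii) has the larger |CFSE|.

(ii)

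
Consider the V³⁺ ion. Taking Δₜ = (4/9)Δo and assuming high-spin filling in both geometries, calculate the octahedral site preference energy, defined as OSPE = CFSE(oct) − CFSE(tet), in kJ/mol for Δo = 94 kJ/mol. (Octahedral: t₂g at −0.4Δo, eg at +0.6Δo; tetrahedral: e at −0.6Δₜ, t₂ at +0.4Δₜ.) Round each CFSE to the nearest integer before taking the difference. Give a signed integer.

-25

V is in group 5, so V³⁺ is d² (5 − 3 = 2).
Octahedral high-spin t₂g² eg⁰: CFSE = -0.8 × 94 = -75 kJ/mol.
Tetrahedral: e² t₂⁰, CFSE = 2(−0.6) + 0(+0.4) = -1.2Δₜ = -1.2 × (4/9) × 94 = -50 kJ/mol.
OSPE = CFSE(oct) − CFSE(tet) = -75 − (-50) = -25 kJ/mol.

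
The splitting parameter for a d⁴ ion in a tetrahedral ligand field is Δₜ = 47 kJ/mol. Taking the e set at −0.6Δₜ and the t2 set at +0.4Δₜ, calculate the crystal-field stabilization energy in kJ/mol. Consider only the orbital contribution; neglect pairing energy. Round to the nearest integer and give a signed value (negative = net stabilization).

With tetrahedral geometry the complex is necessarily high-spin.
Configuration: e^2 t2^2.
CFSE(orbital) = 2×(-0.6Δₜ) + 2×(0.4Δₜ) = -0.4Δₜ; with Δₜ = 47 kJ/mol that is -19 kJ/mol.

-19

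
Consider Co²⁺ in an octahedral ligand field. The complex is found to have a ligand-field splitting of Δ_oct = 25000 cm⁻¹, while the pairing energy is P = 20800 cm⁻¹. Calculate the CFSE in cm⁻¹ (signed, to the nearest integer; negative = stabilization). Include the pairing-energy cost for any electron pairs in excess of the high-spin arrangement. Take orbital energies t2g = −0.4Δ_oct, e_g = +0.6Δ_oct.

-24200

Co sits in group 9; removing 2 electrons leaves Co²⁺ with 9 − 2 = 7 d electrons.
Δ_oct > P, so pairing is preferred: the ground state is low-spin.
That gives t2g^6 e_g^1.
Orbital CFSE = -1.8Δ_oct = -1.8 × 25000 = -45000 cm⁻¹.
Excess pairs vs high-spin: 3 − 2 = 1; pairing cost = +20800 cm⁻¹.
Net CFSE = -45000 + 20800 = -24200 cm⁻¹.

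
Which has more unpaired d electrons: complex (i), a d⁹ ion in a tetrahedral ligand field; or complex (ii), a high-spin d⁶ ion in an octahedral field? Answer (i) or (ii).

(ii)

(i): With tetrahedral geometry the complex is necessarily high-spin; e⁴ t₂⁵ → 1 unpaired.
(ii): t₂g⁴ eg² → 4 unpaired.
So (ii) has more unpaired electrons.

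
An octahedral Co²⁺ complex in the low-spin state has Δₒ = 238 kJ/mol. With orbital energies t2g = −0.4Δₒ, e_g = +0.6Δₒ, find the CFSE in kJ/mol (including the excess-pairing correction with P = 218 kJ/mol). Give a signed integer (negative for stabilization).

-210

Co is in group 9, so Co²⁺ is d⁷ (9 − 2 = 7).
Electron filling gives t2g^6 e_g^1.
CFSE(orbital) = 6×(-0.4Δₒ) + 1×(0.6Δₒ) = -1.8Δₒ; with Δₒ = 238 kJ/mol that is -428 kJ/mol.
Pairing penalty: 3 pairs vs 2 in the high-spin reference → 1 extra × P = 218 kJ/mol.
Combining: -428 + 218 = -210 kJ/mol.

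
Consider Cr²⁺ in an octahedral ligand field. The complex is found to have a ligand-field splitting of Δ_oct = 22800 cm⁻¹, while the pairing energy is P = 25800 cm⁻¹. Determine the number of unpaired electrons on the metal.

4

Cr²⁺: group 6, so d-count = 6 − 2 = 4.
With Δ_oct < P the complex is high-spin.
That gives t₂g³ eg¹.
Unpaired electrons: 4.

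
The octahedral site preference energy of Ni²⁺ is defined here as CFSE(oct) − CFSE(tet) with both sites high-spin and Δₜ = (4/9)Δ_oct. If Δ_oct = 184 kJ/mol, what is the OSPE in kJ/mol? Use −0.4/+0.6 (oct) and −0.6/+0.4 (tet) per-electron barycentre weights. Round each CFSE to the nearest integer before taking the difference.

-156

Group 10 minus oxidation state +2 gives a d⁸ configuration for Ni²⁺.
Octahedral high-spin t₂g⁶ eg²: CFSE = -1.2 × 184 = -221 kJ/mol.
In a tetrahedral site the filling is e⁴ t₂⁴: CFSE(tet) = -0.8Δₜ = -0.8 × (4/9)(184) = -65 kJ/mol.
OSPE = -221 − (-65) = -156 kJ/mol.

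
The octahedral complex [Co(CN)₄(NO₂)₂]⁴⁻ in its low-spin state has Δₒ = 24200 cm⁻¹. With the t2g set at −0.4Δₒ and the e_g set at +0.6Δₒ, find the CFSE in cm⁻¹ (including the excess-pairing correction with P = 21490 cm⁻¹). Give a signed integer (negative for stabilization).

-22070

Ligand charges: 4×(-1) from CN⁻ and 2×(-1) from NO₂⁻ sum to -6; with overall charge -4, Co is +2.
Co sits in group 9; removing 2 electrons leaves Co²⁺ with 9 − 2 = 7 d electrons.
Electron filling gives t2g^6 e_g^1.
Orbital CFSE = 6(-0.4) + 1(0.6) = -1.8Δₒ = -1.8 × 24200 = -43560 cm⁻¹.
Pairing penalty: 3 pairs vs 2 in the high-spin reference → 1 extra × P = 21490 cm⁻¹.
Combining: -43560 + 21490 = -22070 cm⁻¹.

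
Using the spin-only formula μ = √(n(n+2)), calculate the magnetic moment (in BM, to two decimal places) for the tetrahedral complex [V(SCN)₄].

Each SCN⁻ contributes -1; 4 × (-1) = -4. With overall charge +0, V is in the +4 oxidation state.
V sits in group 5; removing 4 electrons leaves V⁴⁺ with 5 − 4 = 1 d electrons.
With tetrahedral geometry the complex is necessarily high-spin.
Configuration: e¹ t₂⁰ → 1 unpaired electron.
μ(spin-only) = √[1(1+2)] = √3 ≈ 1.73 BM.

1.73 BM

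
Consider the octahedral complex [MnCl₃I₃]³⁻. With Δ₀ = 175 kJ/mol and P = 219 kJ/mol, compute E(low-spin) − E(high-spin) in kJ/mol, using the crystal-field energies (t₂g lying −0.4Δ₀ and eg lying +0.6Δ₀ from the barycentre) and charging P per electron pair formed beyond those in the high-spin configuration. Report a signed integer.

Ligand charges: 3×(-1) from Cl⁻ and 3×(-1) from I⁻ sum to -6; with overall charge -3, Mn is +3.
Mn is in group 7, so Mn³⁺ is d⁴ (7 − 3 = 4).
In the high-spin limit (t₂g³ eg¹) the orbital term is -0.6Δ₀ = -105 kJ/mol, with no excess pairing.
Low-spin t₂g⁴ eg⁰ gives -1.6Δ₀ = -280 kJ/mol, but forming 1 extra pair costs 1P = 219 kJ/mol, so E(LS) = -280 + 219 = -61 kJ/mol.
Thus E(LS) − E(HS) = 44 kJ/mol.

44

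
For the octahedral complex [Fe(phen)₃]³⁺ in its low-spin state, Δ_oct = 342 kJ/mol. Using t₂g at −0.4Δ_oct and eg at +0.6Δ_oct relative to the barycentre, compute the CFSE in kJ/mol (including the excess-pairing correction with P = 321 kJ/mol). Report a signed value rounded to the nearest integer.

phen is neutral, so the +3 overall charge sits on Fe: oxidation state +3.
Fe sits in group 8; removing 3 electrons leaves Fe³⁺ with 8 − 3 = 5 d electrons.
The d⁵ electrons fill as t₂g⁵ eg⁰.
Orbital CFSE = 5(-0.4) + 0(0.6) = -2.0Δ_oct = -2.0 × 342 = -684 kJ/mol.
High-spin d⁵ would be t₂g³ eg² with 0 pairs; low-spin has 2, so 2 excess pairs cost +2P = +642 kJ/mol.
Overall CFSE = -684 + 642 = -42 kJ/mol.

-42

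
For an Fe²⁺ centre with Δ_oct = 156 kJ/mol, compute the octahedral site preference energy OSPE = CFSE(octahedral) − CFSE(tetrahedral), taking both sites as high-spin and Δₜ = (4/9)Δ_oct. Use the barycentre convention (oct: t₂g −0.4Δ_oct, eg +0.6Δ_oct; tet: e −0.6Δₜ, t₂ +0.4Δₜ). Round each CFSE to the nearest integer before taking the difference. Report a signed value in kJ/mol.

Fe sits in group 8; removing 2 electrons leaves Fe²⁺ with 8 − 2 = 6 d electrons.
In an octahedral site d⁶ (HS) is t₂g⁴ eg², giving CFSE(oct) = -0.4Δ_oct = -62 kJ/mol.
Tetrahedral: e³ t₂³, CFSE = 3(−0.6) + 3(+0.4) = -0.6Δₜ = -0.6 × (4/9) × 156 = -42 kJ/mol.
OSPE = CFSE(oct) − CFSE(tet) = -62 − (-42) = -20 kJ/mol.

-20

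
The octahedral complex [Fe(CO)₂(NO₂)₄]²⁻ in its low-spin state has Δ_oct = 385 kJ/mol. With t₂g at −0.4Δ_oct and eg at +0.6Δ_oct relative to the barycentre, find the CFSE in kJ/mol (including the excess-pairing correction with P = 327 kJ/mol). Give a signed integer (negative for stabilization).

-270

Ligand charges: 2×(+0) from CO and 4×(-1) from NO₂⁻ sum to -4; with overall charge -2, Fe is +2.
Fe is in group 8, so Fe²⁺ is d⁶ (8 − 2 = 6).
Electron filling gives t₂g⁶ eg⁰.
Orbital CFSE = 6(-0.4) + 0(0.6) = -2.4Δ_oct = -2.4 × 385 = -924 kJ/mol.
Pairing penalty: 3 pairs vs 1 in the high-spin reference → 2 extra × P = 654 kJ/mol.
Net CFSE = -924 + 654 = -270 kJ/mol.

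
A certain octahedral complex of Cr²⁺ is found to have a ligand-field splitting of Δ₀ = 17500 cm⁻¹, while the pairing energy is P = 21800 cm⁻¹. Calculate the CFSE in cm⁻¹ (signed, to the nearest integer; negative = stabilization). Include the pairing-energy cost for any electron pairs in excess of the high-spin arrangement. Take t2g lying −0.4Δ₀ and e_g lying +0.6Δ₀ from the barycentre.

Group 6 minus oxidation state +2 gives a d⁴ configuration for Cr²⁺.
Here Δ₀ < P (17500 < 21800), so the high-spin state is favoured.
Configuration: t2g^3 e_g^1.
Orbital CFSE = -0.6Δ₀ = -0.6 × 17500 = -10500 cm⁻¹.
High-spin has no excess pairs, so no pairing correction applies.

-10500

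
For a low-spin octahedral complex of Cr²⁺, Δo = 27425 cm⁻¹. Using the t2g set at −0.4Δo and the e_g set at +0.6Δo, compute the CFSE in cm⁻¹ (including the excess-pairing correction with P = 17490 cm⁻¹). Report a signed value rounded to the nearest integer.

-26390

Cr sits in group 6; removing 2 electrons leaves Cr²⁺ with 6 − 2 = 4 d electrons.
Electron filling gives t2g^4 e_g^0.
The orbital stabilization is -1.6Δo = -1.6 × 27425 = -43880 cm⁻¹.
Pairing penalty: 1 pair vs 0 in the high-spin reference → 1 extra × P = 17490 cm⁻¹.
Overall CFSE = -43880 + 17490 = -26390 cm⁻¹.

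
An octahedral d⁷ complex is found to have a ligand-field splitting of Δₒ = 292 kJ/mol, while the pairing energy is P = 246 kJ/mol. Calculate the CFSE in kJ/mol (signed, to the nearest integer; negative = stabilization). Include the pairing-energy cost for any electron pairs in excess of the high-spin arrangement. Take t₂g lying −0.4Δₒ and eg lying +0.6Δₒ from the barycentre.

Since Δₒ = 292 kJ/mol > P = 246 kJ/mol, the complex adopts the low-spin configuration.
Filling d⁷ accordingly: t₂g⁶ eg¹.
Orbital CFSE = -1.8Δₒ = -1.8 × 292 = -526 kJ/mol.
Excess pairs vs high-spin: 3 − 2 = 1; pairing cost = +246 kJ/mol.
Net CFSE = -526 + 246 = -280 kJ/mol.

-280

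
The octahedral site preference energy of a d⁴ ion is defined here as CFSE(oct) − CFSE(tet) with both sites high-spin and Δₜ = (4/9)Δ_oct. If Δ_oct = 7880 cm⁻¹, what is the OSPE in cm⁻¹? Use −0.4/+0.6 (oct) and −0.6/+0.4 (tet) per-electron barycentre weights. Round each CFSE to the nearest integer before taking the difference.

-3327

In an octahedral site d⁴ (HS) is t2g^3 e_g^1, giving CFSE(oct) = -0.6Δ_oct = -4728 cm⁻¹.
Tetrahedral e^2 t2^2 gives -0.4Δₜ = -0.4 × (4/9) × 7880 = -1401 cm⁻¹.
OSPE = CFSE(oct) − CFSE(tet) = -4728 − (-1401) = -3327 cm⁻¹.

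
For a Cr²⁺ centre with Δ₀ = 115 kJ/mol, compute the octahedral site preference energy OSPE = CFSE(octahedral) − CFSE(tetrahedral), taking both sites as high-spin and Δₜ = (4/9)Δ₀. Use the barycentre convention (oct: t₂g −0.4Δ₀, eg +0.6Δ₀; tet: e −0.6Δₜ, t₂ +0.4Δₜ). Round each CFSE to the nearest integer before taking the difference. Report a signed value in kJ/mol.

Cr²⁺: group 6, so d-count = 6 − 2 = 4.
Octahedral high-spin t₂g³ eg¹: CFSE = -0.6 × 115 = -69 kJ/mol.
In a tetrahedral site the filling is e² t₂²: CFSE(tet) = -0.4Δₜ = -0.4 × (4/9)(115) = -20 kJ/mol.
OSPE = CFSE(oct) − CFSE(tet) = -69 − (-20) = -49 kJ/mol.

-49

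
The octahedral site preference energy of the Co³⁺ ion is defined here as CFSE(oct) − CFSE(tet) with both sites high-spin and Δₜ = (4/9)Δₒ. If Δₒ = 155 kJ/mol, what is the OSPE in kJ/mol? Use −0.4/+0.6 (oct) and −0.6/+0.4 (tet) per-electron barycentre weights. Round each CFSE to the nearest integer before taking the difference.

Co³⁺: group 9, so d-count = 9 − 3 = 6.
Octahedral (high-spin): t2g^4 e_g^2, CFSE = 4(−0.4) + 2(+0.6) = -0.4Δₒ = -0.4 × 155 = -62 kJ/mol.
Tetrahedral e^3 t2^3 gives -0.6Δₜ = -0.6 × (4/9) × 155 = -41 kJ/mol.
Subtracting, OSPE = -62 − (-41) = -21 kJ/mol.

-21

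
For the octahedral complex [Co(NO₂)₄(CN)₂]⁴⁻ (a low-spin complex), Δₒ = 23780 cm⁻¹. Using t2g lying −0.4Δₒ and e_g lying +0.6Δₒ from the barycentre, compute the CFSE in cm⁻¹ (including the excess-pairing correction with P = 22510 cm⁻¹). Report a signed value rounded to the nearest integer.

-20294

Ligand charges: 4×(-1) from NO₂⁻ and 2×(-1) from CN⁻ sum to -6; with overall charge -4, Co is +2.
Group 9 minus oxidation state +2 gives a d⁷ configuration for Co²⁺.
The d⁷ electrons fill as t2g^6 e_g^1.
The orbital stabilization is -1.8Δₒ = -1.8 × 23780 = -42804 cm⁻¹.
Pairing penalty: 3 pairs vs 2 in the high-spin reference → 1 extra × P = 22510 cm⁻¹.
Overall CFSE = -42804 + 22510 = -20294 cm⁻¹.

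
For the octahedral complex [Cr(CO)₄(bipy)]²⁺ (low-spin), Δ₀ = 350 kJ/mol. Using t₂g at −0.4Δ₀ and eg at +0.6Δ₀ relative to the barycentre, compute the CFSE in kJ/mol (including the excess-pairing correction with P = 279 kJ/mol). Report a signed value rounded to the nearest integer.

Ligand charges: 4×(+0) from CO and 1×(+0) from bipy sum to +0; with overall charge +2, Cr is +2.
Cr is in group 6, so Cr²⁺ is d⁴ (6 − 2 = 4).
The d⁴ electrons fill as t₂g⁴ eg⁰.
Orbital CFSE = 4(-0.4) + 0(0.6) = -1.6Δ₀ = -1.6 × 350 = -560 kJ/mol.
High-spin d⁴ would be t₂g³ eg¹ with 0 pairs; low-spin has 1, so 1 excess pair costs +1P = +279 kJ/mol.
Combining: -560 + 279 = -281 kJ/mol.

-281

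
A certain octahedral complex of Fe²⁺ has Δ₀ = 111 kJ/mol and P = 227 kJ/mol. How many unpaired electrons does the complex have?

Fe sits in group 8; removing 2 electrons leaves Fe²⁺ with 8 − 2 = 6 d electrons.
Here Δ₀ < P (111 < 227), so the high-spin state is favoured.
That gives t₂g⁴ eg².
Unpaired electrons: 4.

4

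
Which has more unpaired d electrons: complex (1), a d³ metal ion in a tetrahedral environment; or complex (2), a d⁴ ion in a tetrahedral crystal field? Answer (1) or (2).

(2)

(1): With tetrahedral geometry the complex is necessarily high-spin; e^2 t2^1 → 3 unpaired.
(2): With tetrahedral geometry the complex is necessarily high-spin; e² t₂² → 4 unpaired.
So (2) has more unpaired electrons.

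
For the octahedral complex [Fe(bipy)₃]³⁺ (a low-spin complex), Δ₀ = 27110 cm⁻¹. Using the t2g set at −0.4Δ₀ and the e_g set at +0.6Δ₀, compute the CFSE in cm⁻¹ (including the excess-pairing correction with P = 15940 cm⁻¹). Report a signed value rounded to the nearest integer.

bipy is neutral, so the +3 overall charge sits on Fe: oxidation state +3.
Fe sits in group 8; removing 3 electrons leaves Fe³⁺ with 8 − 3 = 5 d electrons.
The d⁵ electrons fill as t2g^5 e_g^0.
Orbital CFSE = 5(-0.4) + 0(0.6) = -2.0Δ₀ = -2.0 × 27110 = -54220 cm⁻¹.
High-spin d⁵ would be t2g^3 e_g^2 with 0 pairs; low-spin has 2, so 2 excess pairs cost +2P = +31880 cm⁻¹.
Net CFSE = -54220 + 31880 = -22340 cm⁻¹.

-22340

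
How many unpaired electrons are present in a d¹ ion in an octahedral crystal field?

1

Configuration: t₂g¹ eg⁰, giving 1 unpaired electron.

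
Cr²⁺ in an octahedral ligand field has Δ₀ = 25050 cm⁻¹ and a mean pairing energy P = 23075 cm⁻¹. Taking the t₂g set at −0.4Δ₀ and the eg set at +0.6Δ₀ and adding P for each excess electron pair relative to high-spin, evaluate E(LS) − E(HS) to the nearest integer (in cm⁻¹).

-1975

Cr is in group 6, so Cr²⁺ is d⁴ (6 − 2 = 4).
High-spin: t₂g³ eg¹, CFSE = -0.6Δ₀ = -15030 cm⁻¹.
Low-spin: t₂g⁴ eg⁰, orbital CFSE = -1.6Δ₀ = -40080 cm⁻¹; plus 1 excess pair × P = +23075 cm⁻¹; total -17005 cm⁻¹.
The difference is -17005 − (-15030) = -1975 cm⁻¹, so low-spin lies lower.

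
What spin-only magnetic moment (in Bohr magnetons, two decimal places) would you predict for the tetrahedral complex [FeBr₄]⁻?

Each Br⁻ contributes -1; 4 × (-1) = -4. With overall charge -1, Fe is in the +3 oxidation state.
Fe is in group 8, so Fe³⁺ is d⁵ (8 − 3 = 5).
With tetrahedral geometry the complex is necessarily high-spin.
Configuration: e² t₂³ → 5 unpaired electrons.
μ(spin-only) = √[5(5+2)] = √35 ≈ 5.92 Bohr magnetons.

5.92 Bohr magnetons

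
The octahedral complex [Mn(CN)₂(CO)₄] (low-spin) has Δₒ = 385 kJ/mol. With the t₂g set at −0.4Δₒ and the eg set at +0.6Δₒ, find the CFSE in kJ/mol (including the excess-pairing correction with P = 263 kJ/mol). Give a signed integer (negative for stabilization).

-244

Ligand charges: 2×(-1) from CN⁻ and 4×(+0) from CO sum to -2; with overall charge +0, Mn is +2.
Group 7 minus oxidation state +2 gives a d⁵ configuration for Mn²⁺.
The d⁵ electrons fill as t₂g⁵ eg⁰.
The orbital stabilization is -2.0Δₒ = -2.0 × 385 = -770 kJ/mol.
High-spin d⁵ would be t₂g³ eg² with 0 pairs; low-spin has 2, so 2 excess pairs cost +2P = +526 kJ/mol.
Overall CFSE = -770 + 526 = -244 kJ/mol.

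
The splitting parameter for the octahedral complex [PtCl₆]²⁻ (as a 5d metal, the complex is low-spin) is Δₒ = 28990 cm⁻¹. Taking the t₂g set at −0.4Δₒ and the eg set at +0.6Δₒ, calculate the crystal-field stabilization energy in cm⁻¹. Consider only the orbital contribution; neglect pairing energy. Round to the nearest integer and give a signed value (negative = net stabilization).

-69576

Each Cl⁻ contributes -1; 6 × (-1) = -6. With overall charge -2, Pt is in the +4 oxidation state.
Group 10 minus oxidation state +4 gives a d⁶ configuration for Pt⁴⁺.
The d⁶ electrons fill as t₂g⁶ eg⁰.
CFSE(orbital) = 6×(-0.4Δₒ) + 0×(0.6Δₒ) = -2.4Δₒ; with Δₒ = 28990 cm⁻¹ that is -69576 cm⁻¹.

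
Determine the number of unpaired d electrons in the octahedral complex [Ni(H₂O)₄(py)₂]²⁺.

2

Ligand charges: 4×(+0) from H₂O and 2×(+0) from py sum to +0; with overall charge +2, Ni is +2.
Ni sits in group 10; removing 2 electrons leaves Ni²⁺ with 10 − 2 = 8 d electrons.
Configuration: t2g^6 e_g^2, giving 2 unpaired electrons.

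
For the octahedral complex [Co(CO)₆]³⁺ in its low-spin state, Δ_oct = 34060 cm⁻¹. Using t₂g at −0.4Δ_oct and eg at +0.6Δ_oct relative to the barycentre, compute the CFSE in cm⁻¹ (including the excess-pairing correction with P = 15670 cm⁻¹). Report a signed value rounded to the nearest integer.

CO is neutral, so the +3 overall charge sits on Co: oxidation state +3.
Co sits in group 9; removing 3 electrons leaves Co³⁺ with 9 − 3 = 6 d electrons.
Configuration: t₂g⁶ eg⁰.
The orbital stabilization is -2.4Δ_oct = -2.4 × 34060 = -81744 cm⁻¹.
High-spin d⁶ would be t₂g⁴ eg² with 1 pair; low-spin has 3, so 2 excess pairs cost +2P = +31340 cm⁻¹.
Net CFSE = -81744 + 31340 = -50404 cm⁻¹.

-50404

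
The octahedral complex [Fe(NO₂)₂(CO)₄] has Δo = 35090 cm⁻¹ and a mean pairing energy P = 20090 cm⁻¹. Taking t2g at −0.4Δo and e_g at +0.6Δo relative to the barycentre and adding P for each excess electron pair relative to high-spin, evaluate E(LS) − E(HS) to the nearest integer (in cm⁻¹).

-30000

Ligand charges: 2×(-1) from NO₂⁻ and 4×(+0) from CO sum to -2; with overall charge +0, Fe is +2.
Fe is in group 8, so Fe²⁺ is d⁶ (8 − 2 = 6).
In the high-spin limit (t2g^4 e_g^2) the orbital term is -0.4Δo = -14036 cm⁻¹, with no excess pairing.
Low-spin: t2g^6 e_g^0, orbital CFSE = -2.4Δo = -84216 cm⁻¹; plus 2 excess pairs × P = +40180 cm⁻¹; total -44036 cm⁻¹.
The difference is -44036 − (-14036) = -30000 cm⁻¹, so low-spin lies lower.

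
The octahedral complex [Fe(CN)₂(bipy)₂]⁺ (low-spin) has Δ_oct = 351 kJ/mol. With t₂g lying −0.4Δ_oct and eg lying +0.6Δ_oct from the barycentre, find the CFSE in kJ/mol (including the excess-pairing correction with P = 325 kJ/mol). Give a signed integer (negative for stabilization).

Ligand charges: 2×(-1) from CN⁻ and 2×(+0) from bipy sum to -2; with overall charge +1, Fe is +3.
Fe³⁺: group 8, so d-count = 8 − 3 = 5.
The d⁵ electrons fill as t₂g⁵ eg⁰.
Orbital CFSE = 5(-0.4) + 0(0.6) = -2.0Δ_oct = -2.0 × 351 = -702 kJ/mol.
Pairing penalty: 2 pairs vs 0 in the high-spin reference → 2 extra × P = 650 kJ/mol.
Net CFSE = -702 + 650 = -52 kJ/mol.

-52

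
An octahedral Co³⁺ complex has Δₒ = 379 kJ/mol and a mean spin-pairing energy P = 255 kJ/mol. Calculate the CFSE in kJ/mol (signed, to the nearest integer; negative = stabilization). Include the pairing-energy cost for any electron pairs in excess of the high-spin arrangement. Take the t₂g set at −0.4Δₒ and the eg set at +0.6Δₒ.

-400

Co³⁺: group 9, so d-count = 9 − 3 = 6.
Δₒ > P, so pairing is preferred: the ground state is low-spin.
Configuration: t₂g⁶ eg⁰.
Orbital CFSE = -2.4Δₒ = -2.4 × 379 = -910 kJ/mol.
Excess pairs vs high-spin: 3 − 1 = 2; pairing cost = +510 kJ/mol.
Net CFSE = -910 + 510 = -400 kJ/mol.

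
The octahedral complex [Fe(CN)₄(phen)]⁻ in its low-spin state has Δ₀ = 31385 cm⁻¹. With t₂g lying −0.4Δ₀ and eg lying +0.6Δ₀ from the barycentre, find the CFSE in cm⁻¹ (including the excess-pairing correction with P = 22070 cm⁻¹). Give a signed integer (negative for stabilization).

-18630

Ligand charges: 4×(-1) from CN⁻ and 1×(+0) from phen sum to -4; with overall charge -1, Fe is +3.
Fe³⁺: group 8, so d-count = 8 − 3 = 5.
Electron filling gives t₂g⁵ eg⁰.
CFSE(orbital) = 5×(-0.4Δ₀) + 0×(0.6Δ₀) = -2.0Δ₀; with Δ₀ = 31385 cm⁻¹ that is -62770 cm⁻¹.
Relative to high-spin t₂g³ eg² (0 paired), the low-spin configuration has 2 additional pairs, contributing +2 × 22070 = +44140 cm⁻¹.
Overall CFSE = -62770 + 44140 = -18630 cm⁻¹.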